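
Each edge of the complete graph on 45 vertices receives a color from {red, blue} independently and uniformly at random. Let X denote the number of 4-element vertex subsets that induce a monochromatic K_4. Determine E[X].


Let X = Σ_S X_S over the C(45, 4) = 148995 subsets S of size 4, where X_S = 1 if the K_4 on S is monochromatic.
For a fixed S, the K_4 on S has C(4, 2) = 6 edges. P[all 6 edges red] = (1/2)^6, and likewise for blue, so P[monochromatic] = 2·(1/2)^6 = 2^{1 − 6} = 1/32.
By linearity: E[X] = C(45, 4) · 2^{1 − 6} = 148995 · 1/32 = 148995/32.
Numerically: E[X] ≈ 4656.09375.

E[X] = C(45,4)·2^(1−C(4,2)) = 148995/32 ≈ 4656.09375.


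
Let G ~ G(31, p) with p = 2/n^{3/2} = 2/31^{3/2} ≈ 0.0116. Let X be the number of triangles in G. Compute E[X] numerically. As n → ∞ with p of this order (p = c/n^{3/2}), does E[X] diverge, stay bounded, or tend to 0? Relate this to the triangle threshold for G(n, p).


Number of potential triangles: C(31, 3) = 4495.
Each occurs with probability p³ ≈ (0.0116)³ ≈ 1.55583e-06.
By linearity: E[X] = C(31, 3)·p³ ≈ 4495 · 1.55583e-06 ≈ 0.007.
Since α = 3/2 > 1, p = c/n^{3/2} = o(1/n) is below the triangle threshold p ~ 1/n. Asymptotically E[X] ~ (c³/6)·n^{3(1−α)} = (2³/6)·n^{-1.5} → 0, so by Markov's inequality G has no triangles w.h.p.

E[X] ≈ 0.007; in regime p = Θ(1/n^{3/2}) E[X] tends to 0 (below the triangle threshold p ~ 1/n).


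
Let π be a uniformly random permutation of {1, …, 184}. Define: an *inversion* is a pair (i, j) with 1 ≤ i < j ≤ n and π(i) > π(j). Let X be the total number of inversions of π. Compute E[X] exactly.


Write X = Σ X_I over the C(184, 2) = 16836 pairs i < j, with X_I the indicator of one inversion.
There are 16836 indicators.
For each fixed pair i < j, the values π(i) and π(j) are two distinct elements of {1, …, 184} in uniformly random order; by symmetry P[π(i) > π(j)] = 1/2.
By linearity: E[X] = 16836 · (1/2) = C(184, 2) · (1/2) = 16836/2 = 8418 ≈ 8418.00000.

E[X] = 8418 = 8418.00000.


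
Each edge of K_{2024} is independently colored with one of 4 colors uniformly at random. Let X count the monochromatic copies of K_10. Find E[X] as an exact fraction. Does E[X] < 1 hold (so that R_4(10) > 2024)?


E[X] = C(2024, 10) · 4^{1 − 45} = 310936101848269937576192656 · 4^{−44} = 310936101848269937576192656/309485009821345068724781056.
As a reduced fraction: E[X] = 19433506365516871098512041/19342813113834066795298816 ≈ 1.004689.
Is E[X] < 1? NO.
Since E[X] ≥ 1, the first-moment bound is inconclusive at n = 2024; it does NOT by itself certify R_4(10) > 2024.

E[X] = 19433506365516871098512041/19342813113834066795298816 ≈ 1.004689; E[X] ≥ 1; first-moment method inconclusive here.


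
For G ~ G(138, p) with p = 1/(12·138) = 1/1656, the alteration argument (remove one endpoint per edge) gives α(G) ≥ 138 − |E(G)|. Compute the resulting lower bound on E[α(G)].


E[|E(G)|] = C(138, 2)·p = 9453 · (1/1656) = 137/24.
E[α(G)] ≥ n − E[|E(G)|] = 138 − 137/24 = 3175/24.
Numerically: ≈ 132.292.
(This is only a lower bound; the true E[α(G)] may be larger.)

E[α(G)] ≥ 3175/24 ≈ 132.292.


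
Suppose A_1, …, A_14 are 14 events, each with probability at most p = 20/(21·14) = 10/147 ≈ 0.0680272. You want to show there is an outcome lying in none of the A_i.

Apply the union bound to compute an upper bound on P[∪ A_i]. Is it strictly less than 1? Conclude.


Union bound: P[∪_{i=1}^{14} A_i] ≤ Σ_i P[A_i] ≤ 14·p = 14·(10/147) = 20/21.
Numerically: 20/21 ≈ 0.9523810.
Is 20/21 < 1? YES.
Since P[∪ A_i] ≤ 20/21 < 1, the complement has P[∩ A_i^c] ≥ 1 − 20/21 = 1/21 > 0, so some outcome avoids every A_i.

14·p = 20/21 ≈ 0.9523810; existence CERTIFIED by the union bound.


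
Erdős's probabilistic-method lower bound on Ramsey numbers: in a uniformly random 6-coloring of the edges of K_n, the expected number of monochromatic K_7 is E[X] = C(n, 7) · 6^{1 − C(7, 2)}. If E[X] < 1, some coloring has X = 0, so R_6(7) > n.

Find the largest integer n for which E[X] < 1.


We need C(n, 7) · 6^{1 − 21} < 1, i.e. C(n, 7) < 6^{21 − 1} = 3656158440062976.
Check values of n near the boundary:
  n = 565: C(565, 7) = 3513212521235560; 3513212521235560 < 3656158440062976? YES
  n = 566: C(566, 7) = 3557206237959440; 3557206237959440 < 3656158440062976? YES
  n = 567: C(567, 7) = 3601671315933933; 3601671315933933 < 3656158440062976? YES
  n = 568: C(568, 7) = 3646611956239704; 3646611956239704 < 3656158440062976? YES
  n = 569: C(569, 7) = 3692032389858348; 3692032389858348 < 3656158440062976? NO
The largest n with C(n, 7) < 3656158440062976 is n = 568 (where E[X] = 16882462760369/16926659444736 ≈ 0.997389). Hence R_6(7) > 568, i.e. R_6(7) ≥ 569.

Largest n = 568; hence R_6(7) > 568.


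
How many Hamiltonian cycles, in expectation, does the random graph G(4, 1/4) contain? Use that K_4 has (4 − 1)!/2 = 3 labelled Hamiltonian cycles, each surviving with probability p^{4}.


K_4 has (4 − 1)!/2 = 3 labelled Hamiltonian cycles.
For each such Hamiltonian cycle H, let X_H = 1 if all 4 edges of H are present in G. Then P[X_H = 1] = p^{4} = (1/4)^{4} = 1/256.
By linearity of expectation: E[X] = Σ_H E[X_H] = 3 · p^{4} = 3 · 1/256 = 3/256.
Numerically: E[X] ≈ 0.0117188.

E[X] = 3 · (1/4)^{4} = 3/256 ≈ 0.0117188.


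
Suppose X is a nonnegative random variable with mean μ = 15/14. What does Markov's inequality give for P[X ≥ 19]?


μ = E[X] = 15/14, a = 19.
Markov: P[X ≥ 19] ≤ μ/a = (15/14)/19 = 15/266.
Numerically: ≈ 0.056391.
(Since a = 19 > μ = 1.071429, the bound 15/266 is < 1 and informative.)

P[X ≥ 19] ≤ 15/266 ≈ 0.056391.


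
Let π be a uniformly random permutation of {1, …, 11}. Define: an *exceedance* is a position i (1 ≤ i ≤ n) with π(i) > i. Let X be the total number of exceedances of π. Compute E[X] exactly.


Write X = Σ_{i=1}^{11} X_i, where X_i = 1_{π(i) > i}.
For each fixed i, π(i) is uniform over {1, …, 11} (marginal of a uniform permutation), so P[π(i) > i] = (n − i)/n. Summing: Σ_{i=1}^{11} (n − i)/n = (0 + 1 + … + 10)/11 = 11(11 − 1)/(2·11) = (11 − 1)/2.
Hence E[X] = Σ_{i=1}^{11} (11 − i)/11 = 5 ≈ 5.00000.

E[X] = 5 = 5.00000.


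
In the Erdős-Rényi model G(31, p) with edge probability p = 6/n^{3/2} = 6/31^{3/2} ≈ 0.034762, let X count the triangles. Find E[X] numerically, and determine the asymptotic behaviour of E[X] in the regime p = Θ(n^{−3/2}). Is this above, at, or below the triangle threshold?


Number of potential triangles: C(31, 3) = 4495.
Each occurs with probability p³ ≈ (0.034762)³ ≈ 4.2007432e-05.
By linearity: E[X] = C(31, 3)·p³ ≈ 4495 · 4.2007432e-05 ≈ 0.18882.
Since α = 3/2 > 1, p = c/n^{3/2} = o(1/n) is below the triangle threshold p ~ 1/n. Asymptotically E[X] ~ (c³/6)·n^{3(1−α)} = (6³/6)·n^{-1.5} → 0, so by Markov's inequality G has no triangles w.h.p.

E[X] ≈ 0.18882; in regime p = Θ(1/n^{3/2}) E[X] tends to 0 (below the triangle threshold p ~ 1/n).


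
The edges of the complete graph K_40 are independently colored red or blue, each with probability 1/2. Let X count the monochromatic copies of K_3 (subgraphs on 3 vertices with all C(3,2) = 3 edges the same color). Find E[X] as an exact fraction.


Let X = Σ_S X_S over the C(40, 3) = 9880 subsets S of size 3, where X_S = 1 if the K_3 on S is monochromatic.
For a fixed S, the K_3 on S has C(3, 2) = 3 edges. P[all 3 edges red] = (1/2)^3, and likewise for blue, so P[monochromatic] = 2·(1/2)^3 = 2^{1 − 3} = 1/4.
Summing: E[X] = C(40, 3) · 2^{1 − 3} = 9880 · 1/4 = 2470.
Numerically: E[X] ≈ 2470.00000.

E[X] = C(40,3)·2^(1−C(3,2)) = 2470 ≈ 2470.00000.


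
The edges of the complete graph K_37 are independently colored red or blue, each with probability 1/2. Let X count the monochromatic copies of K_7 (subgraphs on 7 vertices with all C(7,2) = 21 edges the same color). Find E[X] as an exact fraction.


Let X = Σ_S X_S over the C(37, 7) = 10295472 subsets S of size 7, where X_S = 1 if the K_7 on S is monochromatic.
For a fixed S, the K_7 on S has C(7, 2) = 21 edges. P[all 21 edges red] = (1/2)^21, and likewise for blue, so P[monochromatic] = 2·(1/2)^21 = 2^{1 − 21} = 1/1048576.
By linearity of expectation: E[X] = C(37, 7) · 2^{1 − 21} = 10295472 · 1/1048576 = 643467/65536.
Numerically: E[X] ≈ 9.8185.

E[X] = C(37,7)·2^(1−C(7,2)) = 643467/65536 ≈ 9.8185.


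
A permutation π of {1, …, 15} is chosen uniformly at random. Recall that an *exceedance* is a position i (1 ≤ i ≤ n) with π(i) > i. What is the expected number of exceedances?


Write X = Σ_{i=1}^{15} X_i, where X_i = 1_{π(i) > i}.
For each fixed i, π(i) is uniform over {1, …, 15} (marginal of a uniform permutation), so P[π(i) > i] = (n − i)/n. Summing: Σ_{i=1}^{15} (n − i)/n = (0 + 1 + … + 14)/15 = 15(15 − 1)/(2·15) = (15 − 1)/2.
Hence E[X] = Σ_{i=1}^{15} (15 − i)/15 = 7 ≈ 7.000000.

E[X] = 7 = 7.000000.


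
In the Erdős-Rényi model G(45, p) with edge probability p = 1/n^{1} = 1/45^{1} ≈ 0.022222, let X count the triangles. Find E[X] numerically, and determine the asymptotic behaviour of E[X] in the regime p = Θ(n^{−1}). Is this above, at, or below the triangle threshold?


Number of potential triangles: C(45, 3) = 14190.
Each occurs with probability p³ ≈ (0.022222)³ ≈ 1.0973937e-05.
By linearity: E[X] = C(45, 3)·p³ ≈ 14190 · 1.0973937e-05 ≈ 0.15572.
Here α = 1, so p = 1/n is exactly at the triangle threshold p ~ 1/n. Asymptotically E[X] → c³/6 = 1³/6 = 1/6 ≈ 0.16667, a bounded constant. In this regime the triangle count is asymptotically Poisson(c³/6).

E[X] ≈ 0.15572; in regime p = Θ(1/n^{1}) E[X] stays bounded (at the triangle threshold p ~ 1/n).


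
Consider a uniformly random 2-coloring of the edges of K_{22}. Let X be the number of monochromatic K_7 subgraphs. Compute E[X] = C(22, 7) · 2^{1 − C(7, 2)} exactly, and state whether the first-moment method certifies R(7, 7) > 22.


E[X] = C(22, 7) · 2^{1 − 21} = 170544 · 2^{−20} = 170544/1048576.
As a reduced fraction: E[X] = 10659/65536 ≈ 0.163.
Is E[X] < 1? YES.
Since E[X] < 1, there exists a 2-coloring of K_{22} with no monochromatic K_7; hence R(7, 7) > 22.

E[X] = 10659/65536 ≈ 0.163; E[X] < 1, so R(7, 7) > 22.


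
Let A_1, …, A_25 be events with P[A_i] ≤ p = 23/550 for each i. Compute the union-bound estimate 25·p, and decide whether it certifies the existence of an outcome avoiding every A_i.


Union bound: P[∪_{i=1}^{25} A_i] ≤ Σ_i P[A_i] ≤ 25·p = 25·(23/550) = 23/22.
Numerically: 23/22 ≈ 1.045455.
Is 23/22 < 1? NO.
Since the bound 23/22 is ≥ 1, the union bound is uninformative here; it does NOT by itself certify existence.

25·p = 23/22 ≈ 1.045455; existence NOT certified by the union bound.


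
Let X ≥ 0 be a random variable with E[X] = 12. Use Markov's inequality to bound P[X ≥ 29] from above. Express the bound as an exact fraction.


μ = E[X] = 12, a = 29.
Markov: P[X ≥ 29] ≤ μ/a = (12)/29 = 12/29.
Numerically: ≈ 0.414.
(Since a = 29 > μ = 12.000, the bound 12/29 is < 1 and informative.)

P[X ≥ 29] ≤ 12/29 ≈ 0.414.


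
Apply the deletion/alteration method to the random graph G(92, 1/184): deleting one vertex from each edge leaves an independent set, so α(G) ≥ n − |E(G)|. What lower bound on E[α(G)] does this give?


E[|E(G)|] = C(92, 2)·p = 4186 · (1/184) = 91/4.
E[α(G)] ≥ n − E[|E(G)|] = 92 − 91/4 = 277/4.
Numerically: ≈ 69.250000.
(This is only a lower bound; the true E[α(G)] may be larger.)

E[α(G)] ≥ 277/4 ≈ 69.250000.


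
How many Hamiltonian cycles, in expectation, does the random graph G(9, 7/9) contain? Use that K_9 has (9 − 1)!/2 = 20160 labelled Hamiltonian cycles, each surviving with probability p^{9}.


K_9 has (9 − 1)!/2 = 20160 labelled Hamiltonian cycles.
For each such Hamiltonian cycle H, let X_H = 1 if all 9 edges of H are present in G. Then P[X_H = 1] = p^{9} = (7/9)^{9} = 40353607/387420489.
By linearity: E[X] = Σ_H E[X_H] = 20160 · p^{9} = 20160 · 40353607/387420489 = 90392079680/43046721.
Numerically: E[X] ≈ 2100.

E[X] = 20160 · (7/9)^{9} = 90392079680/43046721 ≈ 2100.


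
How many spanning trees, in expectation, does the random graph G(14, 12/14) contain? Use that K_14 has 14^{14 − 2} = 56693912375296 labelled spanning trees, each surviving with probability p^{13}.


K_14 has 14^{14 − 2} = 56693912375296 labelled spanning trees.
For each such spanning tree H, let X_H = 1 if all 13 edges of H are present in G. Then P[X_H = 1] = p^{13} = (6/7)^{13} = 13060694016/96889010407.
By linearity of expectation: E[X] = Σ_H E[X_H] = 56693912375296 · p^{13} = 56693912375296 · 13060694016/96889010407 = 53496602689536/7.
Numerically: E[X] ≈ 7.64237e+12.

E[X] = 56693912375296 · (6/7)^{13} = 53496602689536/7 ≈ 7.64237e+12.


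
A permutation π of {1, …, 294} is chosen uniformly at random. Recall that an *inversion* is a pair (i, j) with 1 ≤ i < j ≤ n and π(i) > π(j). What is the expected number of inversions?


Write X = Σ X_I over the C(294, 2) = 43071 pairs i < j, with X_I the indicator of one inversion.
There are 43071 indicators.
For each fixed pair i < j, the values π(i) and π(j) are two distinct elements of {1, …, 294} in uniformly random order; by symmetry P[π(i) > π(j)] = 1/2.
By linearity: E[X] = 43071 · (1/2) = C(294, 2) · (1/2) = 43071/2 = 43071/2 ≈ 21535.50000.

E[X] = 43071/2 = 21535.50000.


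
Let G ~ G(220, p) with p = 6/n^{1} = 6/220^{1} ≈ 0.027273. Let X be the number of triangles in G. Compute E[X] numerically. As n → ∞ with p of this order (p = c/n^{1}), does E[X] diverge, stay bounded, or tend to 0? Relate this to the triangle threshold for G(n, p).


Number of potential triangles: C(220, 3) = 1750540.
Each occurs with probability p³ ≈ (0.027273)³ ≈ 2.0285500e-05.
By linearity: E[X] = C(220, 3)·p³ ≈ 1750540 · 2.0285500e-05 ≈ 35.51058.
Here α = 1, so p = 6/n is exactly at the triangle threshold p ~ 1/n. Asymptotically E[X] → c³/6 = 6³/6 = 36 ≈ 36.00000, a bounded constant. In this regime the triangle count is asymptotically Poisson(c³/6).

E[X] ≈ 35.51058; in regime p = Θ(1/n^{1}) E[X] stays bounded (at the triangle threshold p ~ 1/n).


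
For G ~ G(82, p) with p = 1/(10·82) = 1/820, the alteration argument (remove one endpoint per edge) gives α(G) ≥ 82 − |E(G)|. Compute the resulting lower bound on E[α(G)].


E[|E(G)|] = C(82, 2)·p = 3321 · (1/820) = 81/20.
E[α(G)] ≥ n − E[|E(G)|] = 82 − 81/20 = 1559/20.
Numerically: ≈ 77.950000.
(This is only a lower bound; the true E[α(G)] may be larger.)

E[α(G)] ≥ 1559/20 ≈ 77.950000.


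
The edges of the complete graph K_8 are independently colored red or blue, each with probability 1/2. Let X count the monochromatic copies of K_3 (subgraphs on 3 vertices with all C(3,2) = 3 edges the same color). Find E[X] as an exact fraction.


Let X = Σ_S X_S over the C(8, 3) = 56 subsets S of size 3, where X_S = 1 if the K_3 on S is monochromatic.
For a fixed S, the K_3 on S has C(3, 2) = 3 edges. P[all 3 edges red] = (1/2)^3, and likewise for blue, so P[monochromatic] = 2·(1/2)^3 = 2^{1 − 3} = 1/4.
By linearity: E[X] = C(8, 3) · 2^{1 − 3} = 56 · 1/4 = 14.
Numerically: E[X] ≈ 14.00000.

E[X] = C(8,3)·2^(1−C(3,2)) = 14 ≈ 14.00000.


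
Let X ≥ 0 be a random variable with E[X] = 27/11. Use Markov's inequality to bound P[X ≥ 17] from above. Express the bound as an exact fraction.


μ = E[X] = 27/11, a = 17.
Markov: P[X ≥ 17] ≤ μ/a = (27/11)/17 = 27/187.
Numerically: ≈ 0.144385.
(Since a = 17 > μ = 2.454545, the bound 27/187 is < 1 and informative.)

P[X ≥ 17] ≤ 27/187 ≈ 0.144385.


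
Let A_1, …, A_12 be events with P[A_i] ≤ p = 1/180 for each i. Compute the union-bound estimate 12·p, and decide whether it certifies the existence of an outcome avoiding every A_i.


Union bound: P[∪_{i=1}^{12} A_i] ≤ Σ_i P[A_i] ≤ 12·p = 12·(1/180) = 1/15.
Numerically: 1/15 ≈ 0.06667.
Is 1/15 < 1? YES.
Since P[∪ A_i] ≤ 1/15 < 1, the complement has P[∩ A_i^c] ≥ 1 − 1/15 = 14/15 > 0, so some outcome avoids every A_i.

12·p = 1/15 ≈ 0.06667; existence CERTIFIED by the union bound.


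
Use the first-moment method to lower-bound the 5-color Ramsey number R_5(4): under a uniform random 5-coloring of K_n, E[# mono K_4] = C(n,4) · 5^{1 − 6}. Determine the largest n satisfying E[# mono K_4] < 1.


We need C(n, 4) · 5^{1 − 6} < 1, i.e. C(n, 4) < 5^{6 − 1} = 3125.
Check values of n near the boundary:
  n = 16: C(16, 4) = 1820; 1820 < 3125? YES
  n = 17: C(17, 4) = 2380; 2380 < 3125? YES
  n = 18: C(18, 4) = 3060; 3060 < 3125? YES
  n = 19: C(19, 4) = 3876; 3876 < 3125? NO
The largest n with C(n, 4) < 3125 is n = 18 (where E[X] = 612/625 ≈ 0.979200). Hence R_5(4) > 18, i.e. R_5(4) ≥ 19.

Largest n = 18; hence R_5(4) > 18.


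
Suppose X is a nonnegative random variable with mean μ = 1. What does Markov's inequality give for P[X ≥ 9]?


μ = E[X] = 1, a = 9.
Markov: P[X ≥ 9] ≤ μ/a = (1)/9 = 1/9.
Numerically: ≈ 0.111.
(Since a = 9 > μ = 1.000, the bound 1/9 is < 1 and informative.)

P[X ≥ 9] ≤ 1/9 ≈ 0.111.


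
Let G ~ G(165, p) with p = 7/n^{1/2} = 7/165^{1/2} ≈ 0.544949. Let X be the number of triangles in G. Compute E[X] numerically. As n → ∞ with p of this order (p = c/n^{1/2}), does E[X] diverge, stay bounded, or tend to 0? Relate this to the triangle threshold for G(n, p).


Number of potential triangles: C(165, 3) = 735130.
Each occurs with probability p³ ≈ (0.544949)³ ≈ 1.61833417e-01.
By linearity: E[X] = C(165, 3)·p³ ≈ 735130 · 1.61833417e-01 ≈ 118968.599749.
Since α = 1/2 < 1, p = c/n^{1/2} ≫ 1/n is above the triangle threshold p ~ 1/n. Asymptotically E[X] ~ (c³/6)·n^{3(1−α)} = (7³/6)·n^{1.5} → ∞; triangles are abundant w.h.p.

E[X] ≈ 118968.599749; in regime p = Θ(1/n^{1/2}) E[X] diverges (above the triangle threshold p ~ 1/n).


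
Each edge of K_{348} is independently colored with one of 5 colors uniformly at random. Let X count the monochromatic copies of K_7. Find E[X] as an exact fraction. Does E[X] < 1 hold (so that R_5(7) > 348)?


E[X] = C(348, 7) · 5^{1 − 21} = 115412286408552 · 5^{−20} = 115412286408552/95367431640625.
As a reduced fraction: E[X] = 115412286408552/95367431640625 ≈ 1.210.
Is E[X] < 1? NO.
Since E[X] ≥ 1, the first-moment bound is inconclusive at n = 348; it does NOT by itself certify R_5(7) > 348.

E[X] = 115412286408552/95367431640625 ≈ 1.210; E[X] ≥ 1; first-moment method inconclusive here.


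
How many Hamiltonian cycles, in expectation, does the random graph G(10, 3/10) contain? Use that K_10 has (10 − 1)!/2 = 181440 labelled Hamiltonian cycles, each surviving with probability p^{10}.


K_10 has (10 − 1)!/2 = 181440 labelled Hamiltonian cycles.
For each such Hamiltonian cycle H, let X_H = 1 if all 10 edges of H are present in G. Then P[X_H = 1] = p^{10} = (3/10)^{10} = 59049/10000000000.
Summing the indicators: E[X] = Σ_H E[X_H] = 181440 · p^{10} = 181440 · 59049/10000000000 = 33480783/31250000.
Numerically: E[X] ≈ 1.07139.

E[X] = 181440 · (3/10)^{10} = 33480783/31250000 ≈ 1.07139.


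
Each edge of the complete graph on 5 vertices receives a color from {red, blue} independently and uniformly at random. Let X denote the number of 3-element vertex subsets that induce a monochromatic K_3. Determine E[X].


Let X = Σ_S X_S over the C(5, 3) = 10 subsets S of size 3, where X_S = 1 if the K_3 on S is monochromatic.
For a fixed S, the K_3 on S has C(3, 2) = 3 edges. P[all 3 edges red] = (1/2)^3, and likewise for blue, so P[monochromatic] = 2·(1/2)^3 = 2^{1 − 3} = 1/4.
Summing: E[X] = C(5, 3) · 2^{1 − 3} = 10 · 1/4 = 5/2.
Numerically: E[X] ≈ 2.500000.

E[X] = C(5,3)·2^(1−C(3,2)) = 5/2 ≈ 2.500000.


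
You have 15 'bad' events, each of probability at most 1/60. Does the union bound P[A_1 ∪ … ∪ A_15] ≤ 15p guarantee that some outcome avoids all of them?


Union bound: P[∪_{i=1}^{15} A_i] ≤ Σ_i P[A_i] ≤ 15·p = 15·(1/60) = 1/4.
Numerically: 1/4 ≈ 0.250.
Is 1/4 < 1? YES.
Since P[∪ A_i] ≤ 1/4 < 1, the complement has P[∩ A_i^c] ≥ 1 − 1/4 = 3/4 > 0, so some outcome avoids every A_i.

15·p = 1/4 ≈ 0.250; existence CERTIFIED by the union bound.


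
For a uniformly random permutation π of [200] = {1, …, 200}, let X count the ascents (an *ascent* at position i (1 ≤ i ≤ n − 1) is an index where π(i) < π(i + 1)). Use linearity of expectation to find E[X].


Write X = Σ X_I over i = 1, …, 199, with X_I the indicator of one ascent.
There are 199 indicators.
For each fixed i, the pair (π(i), π(i+1)) is a uniformly random ordered pair of distinct values from {1, …, 200}; by symmetry P[π(i) < π(i+1)] = 1/2.
By linearity: E[X] = 199 · (1/2) = (200 − 1) · (1/2) = 199/2 ≈ 99.500000.

E[X] = 199/2 = 99.500000.


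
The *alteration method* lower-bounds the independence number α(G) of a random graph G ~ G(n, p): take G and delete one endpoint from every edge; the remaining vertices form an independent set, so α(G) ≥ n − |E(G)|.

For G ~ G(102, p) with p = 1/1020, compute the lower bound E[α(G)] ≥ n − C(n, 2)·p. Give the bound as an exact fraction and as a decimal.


E[|E(G)|] = C(102, 2)·p = 5151 · (1/1020) = 101/20.
E[α(G)] ≥ n − E[|E(G)|] = 102 − 101/20 = 1939/20.
Numerically: ≈ 96.9500.
(This is only a lower bound; the true E[α(G)] may be larger.)

E[α(G)] ≥ 1939/20 ≈ 96.9500.


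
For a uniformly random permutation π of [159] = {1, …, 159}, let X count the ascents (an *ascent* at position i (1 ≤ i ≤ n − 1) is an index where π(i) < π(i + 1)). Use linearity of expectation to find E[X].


Write X = Σ X_I over i = 1, …, 158, with X_I the indicator of one ascent.
There are 158 indicators.
For each fixed i, the pair (π(i), π(i+1)) is a uniformly random ordered pair of distinct values from {1, …, 159}; by symmetry P[π(i) < π(i+1)] = 1/2.
By linearity: E[X] = 158 · (1/2) = (159 − 1) · (1/2) = 79 ≈ 79.000000.

E[X] = 79 = 79.000000.


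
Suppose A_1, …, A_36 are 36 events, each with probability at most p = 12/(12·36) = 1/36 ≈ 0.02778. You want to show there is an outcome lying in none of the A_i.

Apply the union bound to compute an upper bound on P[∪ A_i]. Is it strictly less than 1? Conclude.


Union bound: P[∪_{i=1}^{36} A_i] ≤ Σ_i P[A_i] ≤ 36·p = 36·(1/36) = 1.
Numerically: 1 ≈ 1.00000.
Is 1 < 1? NO.
Since the bound 1 is ≥ 1, the union bound is uninformative here; it does NOT by itself certify existence.

36·p = 1 ≈ 1.00000; existence NOT certified by the union bound.


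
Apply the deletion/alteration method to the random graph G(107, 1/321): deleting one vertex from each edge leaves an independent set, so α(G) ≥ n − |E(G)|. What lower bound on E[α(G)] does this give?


E[|E(G)|] = C(107, 2)·p = 5671 · (1/321) = 53/3.
E[α(G)] ≥ n − E[|E(G)|] = 107 − 53/3 = 268/3.
Numerically: ≈ 89.3333.
(This is only a lower bound; the true E[α(G)] may be larger.)

E[α(G)] ≥ 268/3 ≈ 89.3333.


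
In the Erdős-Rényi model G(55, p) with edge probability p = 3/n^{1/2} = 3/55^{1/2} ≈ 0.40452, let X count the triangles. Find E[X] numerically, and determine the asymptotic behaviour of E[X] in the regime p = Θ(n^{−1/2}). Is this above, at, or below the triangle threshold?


Number of potential triangles: C(55, 3) = 26235.
Each occurs with probability p³ ≈ (0.40452)³ ≈ 6.6194168e-02.
By linearity: E[X] = C(55, 3)·p³ ≈ 26235 · 6.6194168e-02 ≈ 1736.60401.
Since α = 1/2 < 1, p = c/n^{1/2} ≫ 1/n is above the triangle threshold p ~ 1/n. Asymptotically E[X] ~ (c³/6)·n^{3(1−α)} = (3³/6)·n^{1.5} → ∞; triangles are abundant w.h.p.

E[X] ≈ 1736.60401; in regime p = Θ(1/n^{1/2}) E[X] diverges (above the triangle threshold p ~ 1/n).


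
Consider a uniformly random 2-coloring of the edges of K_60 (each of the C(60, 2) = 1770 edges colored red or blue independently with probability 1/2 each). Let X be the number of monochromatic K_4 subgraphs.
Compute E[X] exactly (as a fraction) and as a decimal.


Let X = Σ_S X_S over the C(60, 4) = 487635 subsets S of size 4, where X_S = 1 if the K_4 on S is monochromatic.
For a fixed S, the K_4 on S has C(4, 2) = 6 edges. P[all 6 edges red] = (1/2)^6, and likewise for blue, so P[monochromatic] = 2·(1/2)^6 = 2^{1 − 6} = 1/32.
Summing: E[X] = C(60, 4) · 2^{1 − 6} = 487635 · 1/32 = 487635/32.
Numerically: E[X] ≈ 15238.594.

E[X] = C(60,4)·2^(1−C(4,2)) = 487635/32 ≈ 15238.594.


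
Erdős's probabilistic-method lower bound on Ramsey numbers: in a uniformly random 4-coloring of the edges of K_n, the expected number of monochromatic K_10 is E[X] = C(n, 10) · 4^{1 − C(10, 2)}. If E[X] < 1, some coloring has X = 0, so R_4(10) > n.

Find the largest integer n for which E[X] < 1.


We need C(n, 10) · 4^{1 − 45} < 1, i.e. C(n, 10) < 4^{45 − 1} = 309485009821345068724781056.
Check values of n near the boundary:
  n = 2020: C(2020, 10) = 304832018578739931133653656; 304832018578739931133653656 < 309485009821345068724781056? YES
  n = 2021: C(2021, 10) = 306347841644770462864800616; 306347841644770462864800616 < 309485009821345068724781056? YES
  n = 2022: C(2022, 10) = 307870445231474093395937796; 307870445231474093395937796 < 309485009821345068724781056? YES
  n = 2023: C(2023, 10) = 309399856285778485315440716; 309399856285778485315440716 < 309485009821345068724781056? YES
  n = 2024: C(2024, 10) = 310936101848269937576192656; 310936101848269937576192656 < 309485009821345068724781056? NO
  n = 2025: C(2025, 10) = 312479209053472269772600560; 312479209053472269772600560 < 309485009821345068724781056? NO
The largest n with C(n, 10) < 309485009821345068724781056 is n = 2023 (where E[X] = 77349964071444621328860179/77371252455336267181195264 ≈ 1.000). Hence R_4(10) > 2023, i.e. R_4(10) ≥ 2024.

Largest n = 2023; hence R_4(10) > 2023.


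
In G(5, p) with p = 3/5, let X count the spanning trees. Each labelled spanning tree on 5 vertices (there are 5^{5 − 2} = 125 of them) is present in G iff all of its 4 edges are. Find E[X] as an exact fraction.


K_5 has 5^{5 − 2} = 125 labelled spanning trees.
For each such spanning tree H, let X_H = 1 if all 4 edges of H are present in G. Then P[X_H = 1] = p^{4} = (3/5)^{4} = 81/625.
By linearity: E[X] = Σ_H E[X_H] = 125 · p^{4} = 125 · 81/625 = 81/5.
Numerically: E[X] ≈ 16.2.

E[X] = 125 · (3/5)^{4} = 81/5 ≈ 16.2.


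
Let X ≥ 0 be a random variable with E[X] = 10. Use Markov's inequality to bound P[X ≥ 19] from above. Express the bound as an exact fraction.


μ = E[X] = 10, a = 19.
Markov: P[X ≥ 19] ≤ μ/a = (10)/19 = 10/19.
Numerically: ≈ 0.526.
(Since a = 19 > μ = 10.000, the bound 10/19 is < 1 and informative.)

P[X ≥ 19] ≤ 10/19 ≈ 0.526.


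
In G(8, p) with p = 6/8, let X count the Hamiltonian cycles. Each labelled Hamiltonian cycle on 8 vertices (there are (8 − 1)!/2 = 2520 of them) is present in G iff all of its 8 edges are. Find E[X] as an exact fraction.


K_8 has (8 − 1)!/2 = 2520 labelled Hamiltonian cycles.
For each such Hamiltonian cycle H, let X_H = 1 if all 8 edges of H are present in G. Then P[X_H = 1] = p^{8} = (3/4)^{8} = 6561/65536.
Summing the indicators: E[X] = Σ_H E[X_H] = 2520 · p^{8} = 2520 · 6561/65536 = 2066715/8192.
Numerically: E[X] ≈ 252.285.

E[X] = 2520 · (3/4)^{8} = 2066715/8192 ≈ 252.285.


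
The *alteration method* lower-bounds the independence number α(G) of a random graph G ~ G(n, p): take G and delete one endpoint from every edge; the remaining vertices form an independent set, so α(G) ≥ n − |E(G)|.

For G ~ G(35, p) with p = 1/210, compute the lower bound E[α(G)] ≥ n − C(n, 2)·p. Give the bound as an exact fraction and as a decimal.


E[|E(G)|] = C(35, 2)·p = 595 · (1/210) = 17/6.
E[α(G)] ≥ n − E[|E(G)|] = 35 − 17/6 = 193/6.
Numerically: ≈ 32.166667.
(This is only a lower bound; the true E[α(G)] may be larger.)

E[α(G)] ≥ 193/6 ≈ 32.166667.


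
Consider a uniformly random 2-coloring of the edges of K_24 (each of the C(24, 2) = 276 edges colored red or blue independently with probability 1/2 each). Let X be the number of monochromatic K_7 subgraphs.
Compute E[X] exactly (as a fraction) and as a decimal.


Let X = Σ_S X_S over the C(24, 7) = 346104 subsets S of size 7, where X_S = 1 if the K_7 on S is monochromatic.
For a fixed S, the K_7 on S has C(7, 2) = 21 edges. P[all 21 edges red] = (1/2)^21, and likewise for blue, so P[monochromatic] = 2·(1/2)^21 = 2^{1 − 21} = 1/1048576.
Summing: E[X] = C(24, 7) · 2^{1 − 21} = 346104 · 1/1048576 = 43263/131072.
Numerically: E[X] ≈ 0.3301.

E[X] = C(24,7)·2^(1−C(7,2)) = 43263/131072 ≈ 0.3301.


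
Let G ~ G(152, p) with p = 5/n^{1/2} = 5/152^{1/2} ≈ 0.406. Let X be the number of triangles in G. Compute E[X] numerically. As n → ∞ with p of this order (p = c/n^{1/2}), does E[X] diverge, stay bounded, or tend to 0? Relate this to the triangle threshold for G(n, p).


Number of potential triangles: C(152, 3) = 573800.
Each occurs with probability p³ ≈ (0.406)³ ≈ 6.67029e-02.
By linearity: E[X] = C(152, 3)·p³ ≈ 573800 · 6.67029e-02 ≈ 38274.117.
Since α = 1/2 < 1, p = c/n^{1/2} ≫ 1/n is above the triangle threshold p ~ 1/n. Asymptotically E[X] ~ (c³/6)·n^{3(1−α)} = (5³/6)·n^{1.5} → ∞; triangles are abundant w.h.p.

E[X] ≈ 38274.117; in regime p = Θ(1/n^{1/2}) E[X] diverges (above the triangle threshold p ~ 1/n).


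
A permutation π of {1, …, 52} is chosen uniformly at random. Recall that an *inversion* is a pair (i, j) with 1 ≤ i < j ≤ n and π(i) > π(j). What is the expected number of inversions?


Write X = Σ X_I over the C(52, 2) = 1326 pairs i < j, with X_I the indicator of one inversion.
There are 1326 indicators.
For each fixed pair i < j, the values π(i) and π(j) are two distinct elements of {1, …, 52} in uniformly random order; by symmetry P[π(i) > π(j)] = 1/2.
By linearity: E[X] = 1326 · (1/2) = C(52, 2) · (1/2) = 1326/2 = 663 ≈ 663.0000.

E[X] = 663 = 663.0000.


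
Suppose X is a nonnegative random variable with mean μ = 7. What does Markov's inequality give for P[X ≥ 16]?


μ = E[X] = 7, a = 16.
Markov: P[X ≥ 16] ≤ μ/a = (7)/16 = 7/16.
Numerically: ≈ 0.4375.
(Since a = 16 > μ = 7.0000, the bound 7/16 is < 1 and informative.)

P[X ≥ 16] ≤ 7/16 ≈ 0.4375.


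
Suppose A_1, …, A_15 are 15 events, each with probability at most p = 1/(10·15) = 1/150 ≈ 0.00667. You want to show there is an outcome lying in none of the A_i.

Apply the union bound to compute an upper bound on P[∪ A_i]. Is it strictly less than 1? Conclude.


Union bound: P[∪_{i=1}^{15} A_i] ≤ Σ_i P[A_i] ≤ 15·p = 15·(1/150) = 1/10.
Numerically: 1/10 ≈ 0.10000.
Is 1/10 < 1? YES.
Since P[∪ A_i] ≤ 1/10 < 1, the complement has P[∩ A_i^c] ≥ 1 − 1/10 = 9/10 > 0, so some outcome avoids every A_i.

15·p = 1/10 ≈ 0.10000; existence CERTIFIED by the union bound.


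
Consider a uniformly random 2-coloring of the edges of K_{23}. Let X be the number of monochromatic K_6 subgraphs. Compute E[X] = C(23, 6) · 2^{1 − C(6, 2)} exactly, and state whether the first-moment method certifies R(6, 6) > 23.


E[X] = C(23, 6) · 2^{1 − 15} = 100947 · 2^{−14} = 100947/16384.
As a reduced fraction: E[X] = 100947/16384 ≈ 6.161316.
Is E[X] < 1? NO.
Since E[X] ≥ 1, the first-moment bound is inconclusive at n = 23; it does NOT by itself certify R(6, 6) > 23.

E[X] = 100947/16384 ≈ 6.161316; E[X] ≥ 1; first-moment method inconclusive here.


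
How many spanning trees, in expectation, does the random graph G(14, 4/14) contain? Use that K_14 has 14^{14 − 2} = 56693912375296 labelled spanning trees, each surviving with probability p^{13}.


K_14 has 14^{14 − 2} = 56693912375296 labelled spanning trees.
For each such spanning tree H, let X_H = 1 if all 13 edges of H are present in G. Then P[X_H = 1] = p^{13} = (2/7)^{13} = 8192/96889010407.
By linearity of expectation: E[X] = Σ_H E[X_H] = 56693912375296 · p^{13} = 56693912375296 · 8192/96889010407 = 33554432/7.
Numerically: E[X] ≈ 4.793e+06.

E[X] = 56693912375296 · (2/7)^{13} = 33554432/7 ≈ 4.793e+06.


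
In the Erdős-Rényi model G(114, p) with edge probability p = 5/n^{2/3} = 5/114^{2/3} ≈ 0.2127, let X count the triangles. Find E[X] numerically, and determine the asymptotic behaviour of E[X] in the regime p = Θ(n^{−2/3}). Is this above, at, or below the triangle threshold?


Number of potential triangles: C(114, 3) = 240464.
Each occurs with probability p³ ≈ (0.2127)³ ≈ 9.618344e-03.
By linearity: E[X] = C(114, 3)·p³ ≈ 240464 · 9.618344e-03 ≈ 2312.8655.
Since α = 2/3 < 1, p = c/n^{2/3} ≫ 1/n is above the triangle threshold p ~ 1/n. Asymptotically E[X] ~ (c³/6)·n^{3(1−α)} = (5³/6)·n^{1} → ∞; triangles are abundant w.h.p.

E[X] ≈ 2312.8655; in regime p = Θ(1/n^{2/3}) E[X] diverges (above the triangle threshold p ~ 1/n).


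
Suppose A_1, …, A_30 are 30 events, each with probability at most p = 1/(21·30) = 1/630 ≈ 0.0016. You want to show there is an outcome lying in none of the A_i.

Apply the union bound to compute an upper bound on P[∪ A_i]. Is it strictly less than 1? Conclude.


Union bound: P[∪_{i=1}^{30} A_i] ≤ Σ_i P[A_i] ≤ 30·p = 30·(1/630) = 1/21.
Numerically: 1/21 ≈ 0.0476.
Is 1/21 < 1? YES.
Since P[∪ A_i] ≤ 1/21 < 1, the complement has P[∩ A_i^c] ≥ 1 − 1/21 = 20/21 > 0, so some outcome avoids every A_i.

30·p = 1/21 ≈ 0.0476; existence CERTIFIED by the union bound.


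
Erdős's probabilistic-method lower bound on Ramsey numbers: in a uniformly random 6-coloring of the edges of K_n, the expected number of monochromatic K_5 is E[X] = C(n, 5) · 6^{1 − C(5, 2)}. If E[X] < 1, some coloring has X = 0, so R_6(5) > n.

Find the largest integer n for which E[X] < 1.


We need C(n, 5) · 6^{1 − 10} < 1, i.e. C(n, 5) < 6^{10 − 1} = 10077696.
Check values of n near the boundary:
  n = 66: C(66, 5) = 8936928; 8936928 < 10077696? YES
  n = 67: C(67, 5) = 9657648; 9657648 < 10077696? YES
  n = 68: C(68, 5) = 10424128; 10424128 < 10077696? NO
The largest n with C(n, 5) < 10077696 is n = 67 (where E[X] = 67067/69984 ≈ 0.9583). Hence R_6(5) > 67, i.e. R_6(5) ≥ 68.

Largest n = 67; hence R_6(5) > 67.


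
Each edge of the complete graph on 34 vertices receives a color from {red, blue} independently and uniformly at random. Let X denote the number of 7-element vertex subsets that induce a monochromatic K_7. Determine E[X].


Let X = Σ_S X_S over the C(34, 7) = 5379616 subsets S of size 7, where X_S = 1 if the K_7 on S is monochromatic.
For a fixed S, the K_7 on S has C(7, 2) = 21 edges. P[all 21 edges red] = (1/2)^21, and likewise for blue, so P[monochromatic] = 2·(1/2)^21 = 2^{1 − 21} = 1/1048576.
By linearity: E[X] = C(34, 7) · 2^{1 − 21} = 5379616 · 1/1048576 = 168113/32768.
Numerically: E[X] ≈ 5.130402.

E[X] = C(34,7)·2^(1−C(7,2)) = 168113/32768 ≈ 5.130402.


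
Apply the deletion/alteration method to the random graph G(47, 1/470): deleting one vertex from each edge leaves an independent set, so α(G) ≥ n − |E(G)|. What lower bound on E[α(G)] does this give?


E[|E(G)|] = C(47, 2)·p = 1081 · (1/470) = 23/10.
E[α(G)] ≥ n − E[|E(G)|] = 47 − 23/10 = 447/10.
Numerically: ≈ 44.700000.
(This is only a lower bound; the true E[α(G)] may be larger.)

E[α(G)] ≥ 447/10 ≈ 44.700000.


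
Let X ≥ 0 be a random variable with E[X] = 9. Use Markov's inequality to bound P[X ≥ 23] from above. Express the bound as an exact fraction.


μ = E[X] = 9, a = 23.
Markov: P[X ≥ 23] ≤ μ/a = (9)/23 = 9/23.
Numerically: ≈ 0.391.
(Since a = 23 > μ = 9.000, the bound 9/23 is < 1 and informative.)

P[X ≥ 23] ≤ 9/23 ≈ 0.391.


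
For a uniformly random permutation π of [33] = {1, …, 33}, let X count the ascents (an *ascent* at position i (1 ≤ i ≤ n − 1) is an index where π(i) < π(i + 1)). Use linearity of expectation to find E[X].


Write X = Σ X_I over i = 1, …, 32, with X_I the indicator of one ascent.
There are 32 indicators.
For each fixed i, the pair (π(i), π(i+1)) is a uniformly random ordered pair of distinct values from {1, …, 33}; by symmetry P[π(i) < π(i+1)] = 1/2.
By linearity: E[X] = 32 · (1/2) = (33 − 1) · (1/2) = 16 ≈ 16.000000.

E[X] = 16 = 16.000000.


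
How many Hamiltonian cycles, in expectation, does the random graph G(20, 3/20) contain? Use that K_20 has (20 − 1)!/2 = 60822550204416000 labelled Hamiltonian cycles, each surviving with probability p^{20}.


K_20 has (20 − 1)!/2 = 60822550204416000 labelled Hamiltonian cycles.
For each such Hamiltonian cycle H, let X_H = 1 if all 20 edges of H are present in G. Then P[X_H = 1] = p^{20} = (3/20)^{20} = 3486784401/104857600000000000000000000.
Summing the indicators: E[X] = Σ_H E[X_H] = 60822550204416000 · p^{20} = 60822550204416000 · 3486784401/104857600000000000000000000 = 51776152168407487821/25600000000000000000.
Numerically: E[X] ≈ 2.02251.

E[X] = 60822550204416000 · (3/20)^{20} = 51776152168407487821/25600000000000000000 ≈ 2.02251.


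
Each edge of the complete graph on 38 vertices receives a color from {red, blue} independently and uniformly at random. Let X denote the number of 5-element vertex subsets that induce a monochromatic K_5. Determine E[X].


Let X = Σ_S X_S over the C(38, 5) = 501942 subsets S of size 5, where X_S = 1 if the K_5 on S is monochromatic.
For a fixed S, the K_5 on S has C(5, 2) = 10 edges. P[all 10 edges red] = (1/2)^10, and likewise for blue, so P[monochromatic] = 2·(1/2)^10 = 2^{1 − 10} = 1/512.
By linearity: E[X] = C(38, 5) · 2^{1 − 10} = 501942 · 1/512 = 250971/256.
Numerically: E[X] ≈ 980.35547.

E[X] = C(38,5)·2^(1−C(5,2)) = 250971/256 ≈ 980.35547.


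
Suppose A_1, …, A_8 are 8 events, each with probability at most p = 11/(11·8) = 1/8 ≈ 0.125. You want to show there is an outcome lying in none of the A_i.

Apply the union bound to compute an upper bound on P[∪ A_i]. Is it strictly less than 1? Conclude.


Union bound: P[∪_{i=1}^{8} A_i] ≤ Σ_i P[A_i] ≤ 8·p = 8·(1/8) = 1.
Numerically: 1 ≈ 1.000.
Is 1 < 1? NO.
Since the bound 1 is ≥ 1, the union bound is uninformative here; it does NOT by itself certify existence.

8·p = 1 ≈ 1.000; existence NOT certified by the union bound.


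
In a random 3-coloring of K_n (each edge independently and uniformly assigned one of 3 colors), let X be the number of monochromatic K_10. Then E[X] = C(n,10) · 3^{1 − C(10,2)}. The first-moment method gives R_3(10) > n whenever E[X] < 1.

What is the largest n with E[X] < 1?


We need C(n, 10) · 3^{1 − 45} < 1, i.e. C(n, 10) < 3^{45 − 1} = 984770902183611232881.
Check values of n near the boundary:
  n = 571: C(571, 10) = 937951290893172842001; 937951290893172842001 < 984770902183611232881? YES
  n = 572: C(572, 10) = 954640815642161682606; 954640815642161682606 < 984770902183611232881? YES
  n = 573: C(573, 10) = 971597135635805762226; 971597135635805762226 < 984770902183611232881? YES
  n = 574: C(574, 10) = 988824035203816502691; 988824035203816502691 < 984770902183611232881? NO
  n = 575: C(575, 10) = 1006325345561406175305; 1006325345561406175305 < 984770902183611232881? NO
The largest n with C(n, 10) < 984770902183611232881 is n = 573 (where E[X] = 35985079097622435638/36472996377170786403 ≈ 0.9866). Hence R_3(10) > 573, i.e. R_3(10) ≥ 574.

Largest n = 573; hence R_3(10) > 573.


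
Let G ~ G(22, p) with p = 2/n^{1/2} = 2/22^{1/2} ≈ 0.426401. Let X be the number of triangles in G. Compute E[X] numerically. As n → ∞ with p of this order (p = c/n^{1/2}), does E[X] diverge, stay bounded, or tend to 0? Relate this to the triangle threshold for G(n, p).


Number of potential triangles: C(22, 3) = 1540.
Each occurs with probability p³ ≈ (0.426401)³ ≈ 7.75275332e-02.
By linearity: E[X] = C(22, 3)·p³ ≈ 1540 · 7.75275332e-02 ≈ 119.392401.
Since α = 1/2 < 1, p = c/n^{1/2} ≫ 1/n is above the triangle threshold p ~ 1/n. Asymptotically E[X] ~ (c³/6)·n^{3(1−α)} = (2³/6)·n^{1.5} → ∞; triangles are abundant w.h.p.

E[X] ≈ 119.392401; in regime p = Θ(1/n^{1/2}) E[X] diverges (above the triangle threshold p ~ 1/n).
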